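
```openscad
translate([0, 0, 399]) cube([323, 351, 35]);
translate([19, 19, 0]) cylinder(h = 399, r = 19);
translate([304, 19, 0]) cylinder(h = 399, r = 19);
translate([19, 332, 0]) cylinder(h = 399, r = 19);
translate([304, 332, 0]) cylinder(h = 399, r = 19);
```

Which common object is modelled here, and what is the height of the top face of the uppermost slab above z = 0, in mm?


A stool. The seat height is 434 mm.

A 323×351×35 slab at z = 399 on four corner cylinders — a stool. The seat top is 399 + 35 = 434 mm.


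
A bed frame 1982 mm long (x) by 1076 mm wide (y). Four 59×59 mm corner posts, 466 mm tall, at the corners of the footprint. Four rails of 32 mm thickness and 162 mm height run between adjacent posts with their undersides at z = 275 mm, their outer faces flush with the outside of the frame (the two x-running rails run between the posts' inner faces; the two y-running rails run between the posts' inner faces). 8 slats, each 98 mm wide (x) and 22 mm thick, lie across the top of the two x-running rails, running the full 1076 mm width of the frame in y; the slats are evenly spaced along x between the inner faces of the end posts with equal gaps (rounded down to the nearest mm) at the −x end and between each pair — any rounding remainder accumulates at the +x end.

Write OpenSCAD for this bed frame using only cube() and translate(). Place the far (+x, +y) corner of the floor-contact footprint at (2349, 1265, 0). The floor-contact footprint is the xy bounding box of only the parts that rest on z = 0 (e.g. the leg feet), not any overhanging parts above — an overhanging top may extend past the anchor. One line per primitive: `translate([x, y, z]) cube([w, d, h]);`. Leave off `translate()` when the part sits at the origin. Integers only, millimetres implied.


// slat z = rail_z + rail_h = 275 + 162 = 437
// slat gap = ⌊(1864 − 8·98) / 9⌋ = 120
translate([367, 189, 0]) cube([59, 59, 466]);
translate([367, 1206, 0]) cube([59, 59, 466]);
translate([2290, 189, 0]) cube([59, 59, 466]);
translate([2290, 1206, 0]) cube([59, 59, 466]);
translate([426, 189, 275]) cube([1864, 32, 162]);
translate([426, 1233, 275]) cube([1864, 32, 162]);
translate([367, 248, 275]) cube([32, 958, 162]);
translate([2317, 248, 275]) cube([32, 958, 162]);
translate([546, 189, 437]) cube([98, 1076, 22]);
translate([764, 189, 437]) cube([98, 1076, 22]);
translate([982, 189, 437]) cube([98, 1076, 22]);
translate([1200, 189, 437]) cube([98, 1076, 22]);
translate([1418, 189, 437]) cube([98, 1076, 22]);
translate([1636, 189, 437]) cube([98, 1076, 22]);
translate([1854, 189, 437]) cube([98, 1076, 22]);
translate([2072, 189, 437]) cube([98, 1076, 22]);


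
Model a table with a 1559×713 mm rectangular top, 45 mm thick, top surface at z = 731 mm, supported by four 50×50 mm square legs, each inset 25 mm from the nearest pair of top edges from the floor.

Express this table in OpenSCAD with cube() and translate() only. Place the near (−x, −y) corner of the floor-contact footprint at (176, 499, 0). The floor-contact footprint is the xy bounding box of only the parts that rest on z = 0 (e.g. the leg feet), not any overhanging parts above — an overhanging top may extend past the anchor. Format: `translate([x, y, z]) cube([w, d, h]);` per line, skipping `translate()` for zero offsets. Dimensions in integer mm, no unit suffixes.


translate([151, 474, 686]) cube([1559, 713, 45]);
translate([176, 499, 0]) cube([50, 50, 686]);
translate([1635, 499, 0]) cube([50, 50, 686]);
translate([176, 1112, 0]) cube([50, 50, 686]);
translate([1635, 1112, 0]) cube([50, 50, 686]);


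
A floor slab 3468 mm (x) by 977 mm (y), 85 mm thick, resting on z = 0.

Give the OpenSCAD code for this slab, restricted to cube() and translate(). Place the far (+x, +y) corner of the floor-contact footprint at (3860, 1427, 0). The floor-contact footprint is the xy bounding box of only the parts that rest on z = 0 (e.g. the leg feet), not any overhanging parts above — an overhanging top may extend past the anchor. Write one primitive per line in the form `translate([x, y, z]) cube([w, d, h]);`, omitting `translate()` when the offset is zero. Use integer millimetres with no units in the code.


translate([392, 450, 0]) cube([3468, 977, 85]);


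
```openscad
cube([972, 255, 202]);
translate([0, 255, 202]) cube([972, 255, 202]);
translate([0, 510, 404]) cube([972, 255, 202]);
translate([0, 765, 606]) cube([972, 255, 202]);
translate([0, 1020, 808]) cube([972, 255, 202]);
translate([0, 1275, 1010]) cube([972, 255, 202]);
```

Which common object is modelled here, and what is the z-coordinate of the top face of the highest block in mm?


A staircase. The total rise is 1212 mm.

6 identical blocks, each offset up and back from the previous — a staircase. Each step is 202 mm tall and there are 6 of them, so the total rise is 6 × 202 = 1212 mm.


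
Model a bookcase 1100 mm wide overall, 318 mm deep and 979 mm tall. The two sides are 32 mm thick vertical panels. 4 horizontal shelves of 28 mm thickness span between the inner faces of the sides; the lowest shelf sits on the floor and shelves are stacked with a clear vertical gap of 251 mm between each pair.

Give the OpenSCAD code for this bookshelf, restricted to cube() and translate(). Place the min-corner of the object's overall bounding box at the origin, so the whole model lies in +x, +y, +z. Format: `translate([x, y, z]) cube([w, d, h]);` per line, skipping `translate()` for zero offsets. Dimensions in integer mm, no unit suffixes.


cube([32, 318, 979]);
translate([1068, 0, 0]) cube([32, 318, 979]);
translate([32, 0, 0]) cube([1036, 318, 28]);
translate([32, 0, 279]) cube([1036, 318, 28]);
translate([32, 0, 558]) cube([1036, 318, 28]);
translate([32, 0, 837]) cube([1036, 318, 28]);


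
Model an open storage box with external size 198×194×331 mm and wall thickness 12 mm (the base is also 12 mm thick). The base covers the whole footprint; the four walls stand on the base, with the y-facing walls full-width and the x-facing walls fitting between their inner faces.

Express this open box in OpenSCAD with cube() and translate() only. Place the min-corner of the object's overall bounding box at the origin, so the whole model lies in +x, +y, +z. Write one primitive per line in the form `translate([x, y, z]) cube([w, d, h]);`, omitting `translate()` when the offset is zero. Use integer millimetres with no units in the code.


cube([198, 194, 12]);
translate([0, 0, 12]) cube([198, 12, 319]);
translate([0, 182, 12]) cube([198, 12, 319]);
translate([0, 12, 12]) cube([12, 170, 319]);
translate([186, 12, 12]) cube([12, 170, 319]);


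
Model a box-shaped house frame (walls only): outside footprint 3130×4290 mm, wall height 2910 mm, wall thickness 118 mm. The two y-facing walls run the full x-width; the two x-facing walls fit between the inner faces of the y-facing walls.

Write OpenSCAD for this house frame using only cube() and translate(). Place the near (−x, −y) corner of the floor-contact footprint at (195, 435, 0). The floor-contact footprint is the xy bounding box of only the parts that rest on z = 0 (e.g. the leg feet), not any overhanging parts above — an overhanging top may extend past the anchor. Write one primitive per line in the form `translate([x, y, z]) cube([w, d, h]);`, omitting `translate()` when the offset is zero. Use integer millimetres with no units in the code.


translate([195, 435, 0]) cube([3130, 118, 2910]);
translate([195, 4607, 0]) cube([3130, 118, 2910]);
translate([195, 553, 0]) cube([118, 4054, 2910]);
translate([3207, 553, 0]) cube([118, 4054, 2910]);


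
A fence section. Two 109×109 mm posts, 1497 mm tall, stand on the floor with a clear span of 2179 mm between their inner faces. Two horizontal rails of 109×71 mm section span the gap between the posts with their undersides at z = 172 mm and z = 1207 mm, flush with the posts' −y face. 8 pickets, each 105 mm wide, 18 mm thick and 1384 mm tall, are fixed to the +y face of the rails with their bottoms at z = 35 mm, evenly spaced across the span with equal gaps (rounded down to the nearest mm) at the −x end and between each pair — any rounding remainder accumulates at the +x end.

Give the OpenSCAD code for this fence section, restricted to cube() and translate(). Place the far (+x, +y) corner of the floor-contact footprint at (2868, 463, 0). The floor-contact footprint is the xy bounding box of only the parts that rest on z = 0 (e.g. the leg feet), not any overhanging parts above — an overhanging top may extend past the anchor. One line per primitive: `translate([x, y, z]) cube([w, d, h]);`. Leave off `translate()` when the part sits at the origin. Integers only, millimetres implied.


translate([471, 354, 0]) cube([109, 109, 1497]);
translate([2759, 354, 0]) cube([109, 109, 1497]);
translate([580, 354, 172]) cube([2179, 109, 71]);
translate([580, 354, 1207]) cube([2179, 109, 71]);
translate([728, 463, 35]) cube([105, 18, 1384]);
translate([981, 463, 35]) cube([105, 18, 1384]);
translate([1234, 463, 35]) cube([105, 18, 1384]);
translate([1487, 463, 35]) cube([105, 18, 1384]);
translate([1740, 463, 35]) cube([105, 18, 1384]);
translate([1993, 463, 35]) cube([105, 18, 1384]);
translate([2246, 463, 35]) cube([105, 18, 1384]);
translate([2499, 463, 35]) cube([105, 18, 1384]);


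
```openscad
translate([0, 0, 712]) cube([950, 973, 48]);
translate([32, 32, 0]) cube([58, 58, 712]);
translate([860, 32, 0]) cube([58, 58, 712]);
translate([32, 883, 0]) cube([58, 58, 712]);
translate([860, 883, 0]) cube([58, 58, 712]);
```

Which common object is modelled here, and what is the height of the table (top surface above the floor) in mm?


A table. The table height is 760 mm.

A 950×973×48 slab sits at z = 712 on four 58 mm square posts — a table. The top surface is at 712 + 48 = 760 mm.


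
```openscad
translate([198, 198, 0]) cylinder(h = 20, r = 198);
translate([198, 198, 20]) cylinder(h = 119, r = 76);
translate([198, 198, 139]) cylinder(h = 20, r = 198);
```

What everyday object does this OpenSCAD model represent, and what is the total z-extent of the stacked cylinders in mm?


A spool. The overall height is 159 mm.

Three coaxial cylinders, large–small–large — a spool. Two 20 mm flanges and a 119 mm core give 20 + 119 + 20 = 159 mm.


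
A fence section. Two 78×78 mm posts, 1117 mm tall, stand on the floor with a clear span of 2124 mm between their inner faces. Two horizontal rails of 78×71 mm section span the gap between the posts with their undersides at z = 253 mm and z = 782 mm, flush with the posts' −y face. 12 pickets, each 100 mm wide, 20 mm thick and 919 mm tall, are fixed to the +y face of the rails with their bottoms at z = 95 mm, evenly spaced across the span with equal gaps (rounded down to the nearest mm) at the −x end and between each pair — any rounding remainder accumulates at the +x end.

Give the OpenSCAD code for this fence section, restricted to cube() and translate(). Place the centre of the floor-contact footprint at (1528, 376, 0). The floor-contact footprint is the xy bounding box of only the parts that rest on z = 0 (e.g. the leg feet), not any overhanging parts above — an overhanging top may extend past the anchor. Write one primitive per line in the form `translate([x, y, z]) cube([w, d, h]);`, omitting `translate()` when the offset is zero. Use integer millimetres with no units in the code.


translate([388, 337, 0]) cube([78, 78, 1117]);
translate([2590, 337, 0]) cube([78, 78, 1117]);
translate([466, 337, 253]) cube([2124, 78, 71]);
translate([466, 337, 782]) cube([2124, 78, 71]);
translate([537, 415, 95]) cube([100, 20, 919]);
translate([708, 415, 95]) cube([100, 20, 919]);
translate([879, 415, 95]) cube([100, 20, 919]);
translate([1050, 415, 95]) cube([100, 20, 919]);
translate([1221, 415, 95]) cube([100, 20, 919]);
translate([1392, 415, 95]) cube([100, 20, 919]);
translate([1563, 415, 95]) cube([100, 20, 919]);
translate([1734, 415, 95]) cube([100, 20, 919]);
translate([1905, 415, 95]) cube([100, 20, 919]);
translate([2076, 415, 95]) cube([100, 20, 919]);
translate([2247, 415, 95]) cube([100, 20, 919]);
translate([2418, 415, 95]) cube([100, 20, 919]);


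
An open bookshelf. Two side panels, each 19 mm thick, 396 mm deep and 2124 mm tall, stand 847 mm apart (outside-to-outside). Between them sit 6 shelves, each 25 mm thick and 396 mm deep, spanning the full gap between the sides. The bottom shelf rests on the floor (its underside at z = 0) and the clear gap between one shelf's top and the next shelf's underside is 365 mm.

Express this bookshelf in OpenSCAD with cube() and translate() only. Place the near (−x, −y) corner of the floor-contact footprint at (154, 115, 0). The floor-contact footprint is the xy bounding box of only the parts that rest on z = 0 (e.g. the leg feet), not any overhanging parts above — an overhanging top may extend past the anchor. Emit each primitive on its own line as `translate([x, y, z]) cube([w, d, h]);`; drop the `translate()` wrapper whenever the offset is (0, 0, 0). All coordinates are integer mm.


translate([154, 115, 0]) cube([19, 396, 2124]);
translate([982, 115, 0]) cube([19, 396, 2124]);
translate([173, 115, 0]) cube([809, 396, 25]);
translate([173, 115, 390]) cube([809, 396, 25]);
translate([173, 115, 780]) cube([809, 396, 25]);
translate([173, 115, 1170]) cube([809, 396, 25]);
translate([173, 115, 1560]) cube([809, 396, 25]);
translate([173, 115, 1950]) cube([809, 396, 25]);


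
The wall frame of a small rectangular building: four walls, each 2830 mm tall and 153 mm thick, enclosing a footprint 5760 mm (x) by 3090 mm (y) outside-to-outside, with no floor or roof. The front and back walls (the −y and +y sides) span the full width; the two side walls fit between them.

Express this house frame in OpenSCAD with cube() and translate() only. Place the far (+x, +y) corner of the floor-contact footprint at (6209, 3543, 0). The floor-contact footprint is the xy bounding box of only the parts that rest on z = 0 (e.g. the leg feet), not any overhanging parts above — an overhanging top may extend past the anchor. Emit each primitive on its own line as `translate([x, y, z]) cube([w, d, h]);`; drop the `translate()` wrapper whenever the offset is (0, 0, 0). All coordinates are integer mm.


translate([449, 453, 0]) cube([5760, 153, 2830]);
translate([449, 3390, 0]) cube([5760, 153, 2830]);
translate([449, 606, 0]) cube([153, 2784, 2830]);
translate([6056, 606, 0]) cube([153, 2784, 2830]);


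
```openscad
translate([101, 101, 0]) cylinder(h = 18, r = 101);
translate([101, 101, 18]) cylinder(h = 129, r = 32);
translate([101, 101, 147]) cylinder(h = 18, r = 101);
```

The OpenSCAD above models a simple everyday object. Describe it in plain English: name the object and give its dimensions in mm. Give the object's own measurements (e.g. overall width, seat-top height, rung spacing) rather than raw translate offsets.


A spool: two coaxial disc flanges of radius 101 mm and thickness 18 mm, joined by a core cylinder of radius 32 mm and height 129 mm. The lower flange rests on z = 0 and the three cylinders share a vertical axis.


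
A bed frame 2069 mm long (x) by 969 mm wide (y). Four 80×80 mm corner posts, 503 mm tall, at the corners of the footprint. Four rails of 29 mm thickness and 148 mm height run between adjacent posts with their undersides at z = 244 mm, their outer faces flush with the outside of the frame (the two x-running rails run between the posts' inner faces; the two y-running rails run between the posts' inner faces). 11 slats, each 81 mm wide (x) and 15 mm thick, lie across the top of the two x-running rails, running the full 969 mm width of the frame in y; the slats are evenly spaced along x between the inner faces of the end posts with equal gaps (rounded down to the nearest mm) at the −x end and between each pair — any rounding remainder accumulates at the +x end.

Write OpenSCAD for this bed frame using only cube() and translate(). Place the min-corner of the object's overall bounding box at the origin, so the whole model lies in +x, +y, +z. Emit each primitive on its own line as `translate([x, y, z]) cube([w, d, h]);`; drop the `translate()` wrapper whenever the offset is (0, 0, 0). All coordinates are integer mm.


// slat z = rail_z + rail_h = 244 + 148 = 392
// slat gap = ⌊(1909 − 11·81) / 12⌋ = 84
cube([80, 80, 503]);
translate([0, 889, 0]) cube([80, 80, 503]);
translate([1989, 0, 0]) cube([80, 80, 503]);
translate([1989, 889, 0]) cube([80, 80, 503]);
translate([80, 0, 244]) cube([1909, 29, 148]);
translate([80, 940, 244]) cube([1909, 29, 148]);
translate([0, 80, 244]) cube([29, 809, 148]);
translate([2040, 80, 244]) cube([29, 809, 148]);
translate([164, 0, 392]) cube([81, 969, 15]);
translate([329, 0, 392]) cube([81, 969, 15]);
translate([494, 0, 392]) cube([81, 969, 15]);
translate([659, 0, 392]) cube([81, 969, 15]);
translate([824, 0, 392]) cube([81, 969, 15]);
translate([989, 0, 392]) cube([81, 969, 15]);
translate([1154, 0, 392]) cube([81, 969, 15]);
translate([1319, 0, 392]) cube([81, 969, 15]);
translate([1484, 0, 392]) cube([81, 969, 15]);
translate([1649, 0, 392]) cube([81, 969, 15]);
translate([1814, 0, 392]) cube([81, 969, 15]);


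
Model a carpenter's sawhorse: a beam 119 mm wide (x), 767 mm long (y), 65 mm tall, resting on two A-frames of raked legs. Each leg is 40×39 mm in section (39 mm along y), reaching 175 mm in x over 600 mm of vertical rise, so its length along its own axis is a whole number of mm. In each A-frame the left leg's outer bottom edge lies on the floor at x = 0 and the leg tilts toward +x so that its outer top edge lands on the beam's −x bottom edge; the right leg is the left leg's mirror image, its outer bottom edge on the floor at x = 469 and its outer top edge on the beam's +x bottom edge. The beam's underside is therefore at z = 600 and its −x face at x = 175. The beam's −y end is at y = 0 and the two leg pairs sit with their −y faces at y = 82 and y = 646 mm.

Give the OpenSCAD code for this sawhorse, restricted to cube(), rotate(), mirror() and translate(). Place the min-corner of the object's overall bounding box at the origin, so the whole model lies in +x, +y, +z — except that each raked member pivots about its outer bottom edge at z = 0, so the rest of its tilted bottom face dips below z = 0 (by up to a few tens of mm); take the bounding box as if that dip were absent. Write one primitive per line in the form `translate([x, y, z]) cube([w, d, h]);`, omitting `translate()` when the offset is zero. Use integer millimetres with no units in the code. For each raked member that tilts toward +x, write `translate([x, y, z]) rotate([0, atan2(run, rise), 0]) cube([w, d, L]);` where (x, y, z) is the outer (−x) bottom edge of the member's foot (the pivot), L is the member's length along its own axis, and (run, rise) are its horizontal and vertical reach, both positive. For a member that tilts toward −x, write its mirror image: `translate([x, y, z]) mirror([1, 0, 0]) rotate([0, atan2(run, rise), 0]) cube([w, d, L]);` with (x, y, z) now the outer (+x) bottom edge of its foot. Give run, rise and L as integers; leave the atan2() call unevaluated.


translate([175, 0, 600]) cube([119, 767, 65]);
translate([0, 82, 0]) rotate([0, atan2(175, 600), 0]) cube([40, 39, 625]);
translate([469, 82, 0]) mirror([1, 0, 0]) rotate([0, atan2(175, 600), 0]) cube([40, 39, 625]);
translate([0, 646, 0]) rotate([0, atan2(175, 600), 0]) cube([40, 39, 625]);
translate([469, 646, 0]) mirror([1, 0, 0]) rotate([0, atan2(175, 600), 0]) cube([40, 39, 625]);


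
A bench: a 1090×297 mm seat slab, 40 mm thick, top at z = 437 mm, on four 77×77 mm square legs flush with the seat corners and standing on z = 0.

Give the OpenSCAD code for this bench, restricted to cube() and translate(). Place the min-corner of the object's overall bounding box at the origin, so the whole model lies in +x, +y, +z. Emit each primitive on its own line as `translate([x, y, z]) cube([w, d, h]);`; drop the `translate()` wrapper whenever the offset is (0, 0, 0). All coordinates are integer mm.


// leg_h = 437 − 40 = 397
translate([0, 0, 397]) cube([1090, 297, 40]);
cube([77, 77, 397]);
translate([0, 220, 0]) cube([77, 77, 397]);
translate([1013, 0, 0]) cube([77, 77, 397]);
translate([1013, 220, 0]) cube([77, 77, 397]);


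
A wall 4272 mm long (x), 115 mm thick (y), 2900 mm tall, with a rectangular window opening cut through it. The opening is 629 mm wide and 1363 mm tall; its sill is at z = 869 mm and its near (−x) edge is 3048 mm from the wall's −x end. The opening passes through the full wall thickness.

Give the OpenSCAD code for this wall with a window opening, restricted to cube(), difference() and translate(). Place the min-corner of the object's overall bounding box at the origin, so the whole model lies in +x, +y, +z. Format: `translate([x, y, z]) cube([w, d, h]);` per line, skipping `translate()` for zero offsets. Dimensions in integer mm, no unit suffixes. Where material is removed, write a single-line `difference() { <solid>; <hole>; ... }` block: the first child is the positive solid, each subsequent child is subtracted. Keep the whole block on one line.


difference() { cube([4272, 115, 2900]); translate([3048, 0, 869]) cube([629, 115, 1363]); }


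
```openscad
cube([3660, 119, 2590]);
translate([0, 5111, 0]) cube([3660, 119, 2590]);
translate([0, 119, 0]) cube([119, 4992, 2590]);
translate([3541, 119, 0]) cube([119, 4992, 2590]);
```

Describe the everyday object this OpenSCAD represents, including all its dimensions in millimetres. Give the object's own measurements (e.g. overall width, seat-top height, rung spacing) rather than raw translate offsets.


The wall frame of a small rectangular building: four walls, each 2590 mm tall and 119 mm thick, enclosing a footprint 3660 mm (x) by 5230 mm (y) outside-to-outside, with no floor or roof. The front and back walls (the −y and +y sides) span the full width; the two side walls fit between them.


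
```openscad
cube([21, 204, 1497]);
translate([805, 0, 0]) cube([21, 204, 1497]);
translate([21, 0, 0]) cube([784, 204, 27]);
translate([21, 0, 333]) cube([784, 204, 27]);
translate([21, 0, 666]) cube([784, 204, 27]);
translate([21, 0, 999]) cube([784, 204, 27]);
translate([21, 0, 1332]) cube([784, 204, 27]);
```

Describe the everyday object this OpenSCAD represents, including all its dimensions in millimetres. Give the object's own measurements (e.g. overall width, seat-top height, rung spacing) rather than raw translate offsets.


An open bookshelf. Two side panels, each 21 mm thick, 204 mm deep and 1497 mm tall, stand 826 mm apart (outside-to-outside). Between them sit 5 shelves, each 27 mm thick and 204 mm deep, spanning the full gap between the sides. The bottom shelf rests on the floor (its underside at z = 0) and the clear gap between one shelf's top and the next shelf's underside is 306 mm.


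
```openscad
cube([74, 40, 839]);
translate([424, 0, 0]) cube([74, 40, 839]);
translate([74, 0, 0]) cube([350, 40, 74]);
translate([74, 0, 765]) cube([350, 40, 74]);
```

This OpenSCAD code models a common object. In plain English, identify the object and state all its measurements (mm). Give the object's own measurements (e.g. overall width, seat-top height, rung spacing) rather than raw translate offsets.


A rectangular picture frame lying in the x–z plane (depth along y). The opening is 350 mm wide (x) by 691 mm tall (z), surrounded by a border 74 mm wide on all four sides. The frame is 40 mm deep and is made of two full-height vertical stiles with two horizontal rails fitted between them.


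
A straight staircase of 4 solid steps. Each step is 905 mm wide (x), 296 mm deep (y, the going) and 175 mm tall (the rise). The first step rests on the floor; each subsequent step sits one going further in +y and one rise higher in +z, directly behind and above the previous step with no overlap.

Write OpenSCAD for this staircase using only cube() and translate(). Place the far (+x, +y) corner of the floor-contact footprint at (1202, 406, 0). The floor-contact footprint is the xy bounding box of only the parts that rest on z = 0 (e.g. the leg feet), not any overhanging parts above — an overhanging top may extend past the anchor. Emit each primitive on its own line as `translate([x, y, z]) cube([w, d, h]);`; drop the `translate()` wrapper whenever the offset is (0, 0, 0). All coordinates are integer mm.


translate([297, 110, 0]) cube([905, 296, 175]);
translate([297, 406, 175]) cube([905, 296, 175]);
translate([297, 702, 350]) cube([905, 296, 175]);
translate([297, 998, 525]) cube([905, 296, 175]);


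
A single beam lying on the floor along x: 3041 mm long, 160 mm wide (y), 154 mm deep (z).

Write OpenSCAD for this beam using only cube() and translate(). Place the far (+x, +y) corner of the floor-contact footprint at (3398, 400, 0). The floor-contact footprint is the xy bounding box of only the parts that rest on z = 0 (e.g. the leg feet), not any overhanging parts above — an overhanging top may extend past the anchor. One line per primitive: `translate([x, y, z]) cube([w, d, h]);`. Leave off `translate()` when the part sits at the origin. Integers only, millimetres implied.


translate([357, 240, 0]) cube([3041, 160, 154]);


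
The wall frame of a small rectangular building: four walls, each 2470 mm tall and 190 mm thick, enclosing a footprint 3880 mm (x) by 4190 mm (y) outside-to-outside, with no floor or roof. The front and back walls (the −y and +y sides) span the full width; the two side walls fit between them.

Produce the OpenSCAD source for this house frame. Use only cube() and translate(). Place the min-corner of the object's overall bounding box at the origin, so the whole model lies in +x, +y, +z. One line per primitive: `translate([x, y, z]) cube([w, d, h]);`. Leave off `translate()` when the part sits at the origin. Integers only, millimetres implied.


cube([3880, 190, 2470]);
translate([0, 4000, 0]) cube([3880, 190, 2470]);
translate([0, 190, 0]) cube([190, 3810, 2470]);
translate([3690, 190, 0]) cube([190, 3810, 2470]);


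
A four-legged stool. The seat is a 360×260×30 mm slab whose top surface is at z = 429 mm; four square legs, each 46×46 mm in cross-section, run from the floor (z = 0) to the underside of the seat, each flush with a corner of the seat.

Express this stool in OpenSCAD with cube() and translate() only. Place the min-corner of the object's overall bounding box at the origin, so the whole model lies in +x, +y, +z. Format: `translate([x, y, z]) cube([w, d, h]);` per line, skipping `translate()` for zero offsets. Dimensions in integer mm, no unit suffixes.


translate([0, 0, 399]) cube([360, 260, 30]);
cube([46, 46, 399]);
translate([314, 0, 0]) cube([46, 46, 399]);
translate([0, 214, 0]) cube([46, 46, 399]);
translate([314, 214, 0]) cube([46, 46, 399]);


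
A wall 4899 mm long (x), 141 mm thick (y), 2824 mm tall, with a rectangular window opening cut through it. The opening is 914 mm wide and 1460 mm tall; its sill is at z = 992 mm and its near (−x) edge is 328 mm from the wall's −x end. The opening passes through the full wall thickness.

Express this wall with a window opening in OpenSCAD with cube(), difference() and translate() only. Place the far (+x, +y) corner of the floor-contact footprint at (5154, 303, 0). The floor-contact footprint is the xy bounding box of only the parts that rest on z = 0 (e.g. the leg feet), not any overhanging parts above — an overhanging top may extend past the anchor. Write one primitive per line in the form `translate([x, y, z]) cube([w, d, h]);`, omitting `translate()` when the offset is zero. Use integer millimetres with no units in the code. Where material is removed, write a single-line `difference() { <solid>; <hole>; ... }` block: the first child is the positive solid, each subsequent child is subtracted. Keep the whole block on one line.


difference() { translate([255, 162, 0]) cube([4899, 141, 2824]); translate([583, 162, 992]) cube([914, 141, 1460]); }


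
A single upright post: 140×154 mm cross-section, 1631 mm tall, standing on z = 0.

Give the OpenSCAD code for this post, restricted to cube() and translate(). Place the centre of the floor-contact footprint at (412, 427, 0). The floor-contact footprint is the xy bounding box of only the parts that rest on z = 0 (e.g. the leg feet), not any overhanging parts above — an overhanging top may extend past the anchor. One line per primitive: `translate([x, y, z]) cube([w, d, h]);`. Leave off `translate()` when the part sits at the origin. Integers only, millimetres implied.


translate([342, 350, 0]) cube([140, 154, 1631]);


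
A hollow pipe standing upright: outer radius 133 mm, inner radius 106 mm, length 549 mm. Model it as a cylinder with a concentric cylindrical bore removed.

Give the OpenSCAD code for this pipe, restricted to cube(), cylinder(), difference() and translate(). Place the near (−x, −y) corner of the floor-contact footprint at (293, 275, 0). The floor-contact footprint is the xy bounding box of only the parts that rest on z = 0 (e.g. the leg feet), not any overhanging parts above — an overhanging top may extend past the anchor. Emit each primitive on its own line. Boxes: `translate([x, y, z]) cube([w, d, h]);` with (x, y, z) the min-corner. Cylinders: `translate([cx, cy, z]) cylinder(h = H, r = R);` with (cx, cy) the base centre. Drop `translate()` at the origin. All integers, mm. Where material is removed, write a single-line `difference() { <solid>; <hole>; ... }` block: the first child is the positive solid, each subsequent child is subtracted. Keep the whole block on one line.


difference() { translate([426, 408, 0]) cylinder(h = 549, r = 133); translate([426, 408, 0]) cylinder(h = 549, r = 106); }


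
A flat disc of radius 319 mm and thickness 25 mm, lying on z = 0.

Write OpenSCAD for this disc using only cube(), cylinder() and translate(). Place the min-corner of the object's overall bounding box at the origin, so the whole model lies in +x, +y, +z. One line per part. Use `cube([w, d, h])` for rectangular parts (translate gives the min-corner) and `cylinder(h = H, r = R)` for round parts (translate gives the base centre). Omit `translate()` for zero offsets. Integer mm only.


translate([319, 319, 0]) cylinder(h = 25, r = 319);


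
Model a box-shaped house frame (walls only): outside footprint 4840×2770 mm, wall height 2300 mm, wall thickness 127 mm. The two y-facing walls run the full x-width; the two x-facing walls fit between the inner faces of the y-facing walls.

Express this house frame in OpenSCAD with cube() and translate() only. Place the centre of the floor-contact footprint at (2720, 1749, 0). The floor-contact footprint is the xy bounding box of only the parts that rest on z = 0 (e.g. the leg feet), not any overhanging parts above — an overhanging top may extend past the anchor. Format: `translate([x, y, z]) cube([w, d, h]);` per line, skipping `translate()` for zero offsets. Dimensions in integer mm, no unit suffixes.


translate([300, 364, 0]) cube([4840, 127, 2300]);
translate([300, 3007, 0]) cube([4840, 127, 2300]);
translate([300, 491, 0]) cube([127, 2516, 2300]);
translate([5013, 491, 0]) cube([127, 2516, 2300]);


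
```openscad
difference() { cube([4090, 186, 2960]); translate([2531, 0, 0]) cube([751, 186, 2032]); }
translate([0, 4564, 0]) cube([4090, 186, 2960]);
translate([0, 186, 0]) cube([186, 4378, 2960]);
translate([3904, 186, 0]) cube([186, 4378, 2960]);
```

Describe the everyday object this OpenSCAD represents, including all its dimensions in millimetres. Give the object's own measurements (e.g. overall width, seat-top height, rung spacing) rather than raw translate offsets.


A single room: four walls, each 2960 mm tall and 186 mm thick, enclosing an outside footprint 4090×4750 mm (x × y), no floor or roof. The front and back walls (−y and +y sides) run the full x-width; the side walls fit between their inner faces. A door opening 751 mm wide and 2032 mm tall is cut through the front wall from the floor up, its −x edge 2531 mm from the wall's −x end.


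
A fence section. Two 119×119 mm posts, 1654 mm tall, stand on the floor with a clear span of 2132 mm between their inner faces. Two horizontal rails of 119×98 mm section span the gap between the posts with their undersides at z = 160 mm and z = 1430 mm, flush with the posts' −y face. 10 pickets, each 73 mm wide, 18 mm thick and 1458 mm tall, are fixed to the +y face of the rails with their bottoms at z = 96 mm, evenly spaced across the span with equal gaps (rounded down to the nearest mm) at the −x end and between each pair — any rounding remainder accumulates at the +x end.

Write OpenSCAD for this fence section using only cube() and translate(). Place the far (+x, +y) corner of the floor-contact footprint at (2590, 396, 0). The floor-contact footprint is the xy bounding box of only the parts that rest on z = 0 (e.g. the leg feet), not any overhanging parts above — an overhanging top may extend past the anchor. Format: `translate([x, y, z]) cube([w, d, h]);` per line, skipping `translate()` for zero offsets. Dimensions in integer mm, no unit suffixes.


translate([220, 277, 0]) cube([119, 119, 1654]);
translate([2471, 277, 0]) cube([119, 119, 1654]);
translate([339, 277, 160]) cube([2132, 119, 98]);
translate([339, 277, 1430]) cube([2132, 119, 98]);
translate([466, 396, 96]) cube([73, 18, 1458]);
translate([666, 396, 96]) cube([73, 18, 1458]);
translate([866, 396, 96]) cube([73, 18, 1458]);
translate([1066, 396, 96]) cube([73, 18, 1458]);
translate([1266, 396, 96]) cube([73, 18, 1458]);
translate([1466, 396, 96]) cube([73, 18, 1458]);
translate([1666, 396, 96]) cube([73, 18, 1458]);
translate([1866, 396, 96]) cube([73, 18, 1458]);
translate([2066, 396, 96]) cube([73, 18, 1458]);
translate([2266, 396, 96]) cube([73, 18, 1458]);


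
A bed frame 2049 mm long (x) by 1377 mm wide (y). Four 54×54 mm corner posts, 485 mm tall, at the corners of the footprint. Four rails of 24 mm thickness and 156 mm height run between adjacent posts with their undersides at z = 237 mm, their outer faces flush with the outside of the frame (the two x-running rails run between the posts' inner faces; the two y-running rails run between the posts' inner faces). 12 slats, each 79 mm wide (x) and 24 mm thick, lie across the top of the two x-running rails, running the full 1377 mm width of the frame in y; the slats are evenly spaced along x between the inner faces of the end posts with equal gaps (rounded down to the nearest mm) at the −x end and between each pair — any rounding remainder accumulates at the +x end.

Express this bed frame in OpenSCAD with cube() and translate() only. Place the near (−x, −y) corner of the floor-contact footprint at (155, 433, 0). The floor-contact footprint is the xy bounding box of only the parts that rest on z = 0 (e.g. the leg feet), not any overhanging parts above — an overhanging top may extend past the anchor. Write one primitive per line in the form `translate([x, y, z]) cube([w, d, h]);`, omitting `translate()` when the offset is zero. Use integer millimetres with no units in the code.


// slat z = rail_z + rail_h = 237 + 156 = 393
// slat gap = ⌊(1941 − 12·79) / 13⌋ = 76
translate([155, 433, 0]) cube([54, 54, 485]);
translate([155, 1756, 0]) cube([54, 54, 485]);
translate([2150, 433, 0]) cube([54, 54, 485]);
translate([2150, 1756, 0]) cube([54, 54, 485]);
translate([209, 433, 237]) cube([1941, 24, 156]);
translate([209, 1786, 237]) cube([1941, 24, 156]);
translate([155, 487, 237]) cube([24, 1269, 156]);
translate([2180, 487, 237]) cube([24, 1269, 156]);
translate([285, 433, 393]) cube([79, 1377, 24]);
translate([440, 433, 393]) cube([79, 1377, 24]);
translate([595, 433, 393]) cube([79, 1377, 24]);
translate([750, 433, 393]) cube([79, 1377, 24]);
translate([905, 433, 393]) cube([79, 1377, 24]);
translate([1060, 433, 393]) cube([79, 1377, 24]);
translate([1215, 433, 393]) cube([79, 1377, 24]);
translate([1370, 433, 393]) cube([79, 1377, 24]);
translate([1525, 433, 393]) cube([79, 1377, 24]);
translate([1680, 433, 393]) cube([79, 1377, 24]);
translate([1835, 433, 393]) cube([79, 1377, 24]);
translate([1990, 433, 393]) cube([79, 1377, 24]);


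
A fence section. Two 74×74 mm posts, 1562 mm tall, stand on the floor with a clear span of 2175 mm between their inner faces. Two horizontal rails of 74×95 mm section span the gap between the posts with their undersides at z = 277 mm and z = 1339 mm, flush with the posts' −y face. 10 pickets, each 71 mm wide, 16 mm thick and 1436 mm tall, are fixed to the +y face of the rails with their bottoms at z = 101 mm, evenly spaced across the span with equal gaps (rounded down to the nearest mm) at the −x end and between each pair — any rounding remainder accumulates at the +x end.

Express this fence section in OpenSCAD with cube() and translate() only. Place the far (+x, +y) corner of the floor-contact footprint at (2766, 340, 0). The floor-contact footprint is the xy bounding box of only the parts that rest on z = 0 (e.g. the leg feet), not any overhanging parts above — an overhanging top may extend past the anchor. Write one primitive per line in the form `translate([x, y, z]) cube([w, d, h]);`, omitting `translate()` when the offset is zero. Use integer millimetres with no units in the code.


translate([443, 266, 0]) cube([74, 74, 1562]);
translate([2692, 266, 0]) cube([74, 74, 1562]);
translate([517, 266, 277]) cube([2175, 74, 95]);
translate([517, 266, 1339]) cube([2175, 74, 95]);
translate([650, 340, 101]) cube([71, 16, 1436]);
translate([854, 340, 101]) cube([71, 16, 1436]);
translate([1058, 340, 101]) cube([71, 16, 1436]);
translate([1262, 340, 101]) cube([71, 16, 1436]);
translate([1466, 340, 101]) cube([71, 16, 1436]);
translate([1670, 340, 101]) cube([71, 16, 1436]);
translate([1874, 340, 101]) cube([71, 16, 1436]);
translate([2078, 340, 101]) cube([71, 16, 1436]);
translate([2282, 340, 101]) cube([71, 16, 1436]);
translate([2486, 340, 101]) cube([71, 16, 1436]);


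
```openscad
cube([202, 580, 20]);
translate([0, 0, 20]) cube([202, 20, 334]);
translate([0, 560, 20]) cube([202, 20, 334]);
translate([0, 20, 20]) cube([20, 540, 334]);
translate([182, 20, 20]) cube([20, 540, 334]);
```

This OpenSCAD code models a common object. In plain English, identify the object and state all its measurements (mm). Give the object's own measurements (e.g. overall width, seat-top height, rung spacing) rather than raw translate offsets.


An open-topped rectangular box: outside dimensions 202×580×354 mm, with a uniform wall and base thickness of 20 mm. The base is a full 202×580 slab on the floor; four walls sit on top of the base. The front and back walls (the −y and +y sides) span the full width; the two side walls fit between them.


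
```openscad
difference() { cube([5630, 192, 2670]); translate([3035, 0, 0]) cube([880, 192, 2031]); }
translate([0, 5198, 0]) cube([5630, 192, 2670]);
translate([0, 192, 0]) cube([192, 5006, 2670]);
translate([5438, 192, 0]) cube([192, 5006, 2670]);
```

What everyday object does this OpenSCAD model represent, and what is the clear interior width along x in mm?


A single room. The interior width is 5246 mm.

Four walls enclosing a rectangle with a door in the front wall — a room. Outside width 5630 minus two 192 mm walls gives 5246 mm.


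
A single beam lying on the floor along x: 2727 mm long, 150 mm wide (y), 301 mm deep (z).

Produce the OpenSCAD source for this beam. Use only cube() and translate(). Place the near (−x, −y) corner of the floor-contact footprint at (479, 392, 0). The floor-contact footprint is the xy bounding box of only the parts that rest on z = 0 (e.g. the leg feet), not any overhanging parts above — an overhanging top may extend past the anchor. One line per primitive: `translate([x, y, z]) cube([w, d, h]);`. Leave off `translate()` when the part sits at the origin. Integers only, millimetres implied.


translate([479, 392, 0]) cube([2727, 150, 301]);


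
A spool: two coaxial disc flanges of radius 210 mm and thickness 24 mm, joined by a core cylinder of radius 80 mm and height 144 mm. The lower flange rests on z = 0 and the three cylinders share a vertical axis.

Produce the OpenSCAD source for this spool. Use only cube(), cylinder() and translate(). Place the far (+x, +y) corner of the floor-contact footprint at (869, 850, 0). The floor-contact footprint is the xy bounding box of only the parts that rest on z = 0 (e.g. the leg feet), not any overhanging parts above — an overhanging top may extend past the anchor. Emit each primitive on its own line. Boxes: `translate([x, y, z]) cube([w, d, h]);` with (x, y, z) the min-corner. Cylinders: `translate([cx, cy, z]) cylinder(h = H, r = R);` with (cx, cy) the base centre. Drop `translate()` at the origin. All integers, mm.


translate([659, 640, 0]) cylinder(h = 24, r = 210);
translate([659, 640, 24]) cylinder(h = 144, r = 80);
translate([659, 640, 168]) cylinder(h = 24, r = 210);
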